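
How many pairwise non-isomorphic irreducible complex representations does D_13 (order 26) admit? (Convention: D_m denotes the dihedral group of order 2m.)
8

Explanation: The number of irreducible complex representations of a finite group equals its number of conjugacy classes. D_13 has 8 conjugacy classes ((n+3)/2 for n odd), so D_13 (order 26) has exactly 8 irreducible complex representations.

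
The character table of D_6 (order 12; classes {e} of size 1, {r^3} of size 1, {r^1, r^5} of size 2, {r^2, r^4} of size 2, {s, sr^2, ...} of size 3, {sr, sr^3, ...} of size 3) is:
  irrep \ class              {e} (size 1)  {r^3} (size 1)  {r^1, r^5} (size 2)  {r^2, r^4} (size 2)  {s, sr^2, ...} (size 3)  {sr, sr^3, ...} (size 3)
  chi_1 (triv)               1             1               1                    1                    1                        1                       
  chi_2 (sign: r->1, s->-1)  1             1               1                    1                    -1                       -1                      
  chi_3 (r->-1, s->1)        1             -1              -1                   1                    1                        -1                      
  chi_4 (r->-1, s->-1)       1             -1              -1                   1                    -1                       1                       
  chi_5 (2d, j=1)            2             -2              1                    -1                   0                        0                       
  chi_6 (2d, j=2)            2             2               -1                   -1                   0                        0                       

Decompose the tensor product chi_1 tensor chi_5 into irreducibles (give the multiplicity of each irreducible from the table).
chi_1 tensor chi_5 = chi_5 (all other irreducibles have multiplicity 0).

Why: The character of a tensor product is the pointwise product (chi_1 * chi_5)(C) = chi_1(C) * chi_5(C):
  {e}: (1)*(2), {r^3}: (1)*(-2), {r^1, r^5}: (1)*(1), {r^2, r^4}: (1)*(-1), {s, sr^2, ...}: (1)*(0), {sr, sr^3, ...}: (1)*(0)
so (chi_1 * chi_5) takes values
  {e} -> 2, {r^3} -> -2, {r^1, r^5} -> 1, {r^2, r^4} -> -1, {s, sr^2, ...} -> 0, {sr, sr^3, ...} -> 0.
Now take the inner product of this character with each irreducible chi from the table, <chi_1*chi_5, chi> = (1/12) sum_C |C| (chi_1*chi_5)(C) conj(chi(C)):
  <chi_1*chi_5, chi_1> = (1/12)[1*(2)*conj(1) + 1*(-2)*conj(1) + 2*(1)*conj(1) + 2*(-1)*conj(1) + 3*(0)*conj(1) + 3*(0)*conj(1)]
      = (1/12)[(2) + (-2) + (2) + (-2) + (0) + (0)] = 0/12 = 0
  <chi_1*chi_5, chi_2> = (1/12)[1*(2)*conj(1) + 1*(-2)*conj(1) + 2*(1)*conj(1) + 2*(-1)*conj(1) + 3*(0)*conj(-1) + 3*(0)*conj(-1)]
      = (1/12)[(2) + (-2) + (2) + (-2) + (0) + (0)] = 0/12 = 0
  <chi_1*chi_5, chi_3> = (1/12)[1*(2)*conj(1) + 1*(-2)*conj(-1) + 2*(1)*conj(-1) + 2*(-1)*conj(1) + 3*(0)*conj(1) + 3*(0)*conj(-1)]
      = (1/12)[(2) + (2) + (-2) + (-2) + (0) + (0)] = 0/12 = 0
  <chi_1*chi_5, chi_4> = (1/12)[1*(2)*conj(1) + 1*(-2)*conj(-1) + 2*(1)*conj(-1) + 2*(-1)*conj(1) + 3*(0)*conj(-1) + 3*(0)*conj(1)]
      = (1/12)[(2) + (2) + (-2) + (-2) + (0) + (0)] = 0/12 = 0
  <chi_1*chi_5, chi_5> = (1/12)[1*(2)*conj(2) + 1*(-2)*conj(-2) + 2*(1)*conj(1) + 2*(-1)*conj(-1) + 3*(0)*conj(0) + 3*(0)*conj(0)]
      = (1/12)[(4) + (4) + (2) + (2) + (0) + (0)] = 12/12 = 1
  <chi_1*chi_5, chi_6> = (1/12)[1*(2)*conj(2) + 1*(-2)*conj(2) + 2*(1)*conj(-1) + 2*(-1)*conj(-1) + 3*(0)*conj(0) + 3*(0)*conj(0)]
      = (1/12)[(4) + (-4) + (-2) + (2) + (0) + (0)] = 0/12 = 0
Hence the multiplicities are chi_5: 1. Dimension check: dim(chi_1)*dim(chi_5) = 1*2 = 2 and sum (mult * dim) = 1*2 = 2.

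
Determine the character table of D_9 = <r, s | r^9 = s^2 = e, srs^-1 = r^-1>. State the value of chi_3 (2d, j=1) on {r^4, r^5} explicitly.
Conjugacy classes: {e} of size 1, {r^1, r^8} of size 2, {r^2, r^7} of size 2, {r^3, r^6} of size 2, {r^4, r^5} of size 2, {s, sr, ..., sr^8} of size 9.
Character table:
  irrep \ class              {e} (size 1)  {r^1, r^8} (size 2)  {r^2, r^7} (size 2)  {r^3, r^6} (size 2)  {r^4, r^5} (size 2)  {s, sr, ..., sr^8} (size 9)
  chi_1 (triv)               1             1                    1                    1                    1                    1                          
  chi_2 (sign: r->1, s->-1)  1             1                    1                    1                    1                    -1                         
  chi_3 (2d, j=1)            2             2*cos(2*pi/9)        2*cos(4*pi/9)        -1                   -2*cos(pi/9)         0                          
  chi_4 (2d, j=2)            2             2*cos(4*pi/9)        -2*cos(pi/9)         -1                   2*cos(2*pi/9)        0                          
  chi_5 (2d, j=3)            2             -1                   -1                   2                    -1                   0                          
  chi_6 (2d, j=4)            2             -2*cos(pi/9)         2*cos(2*pi/9)        -1                   2*cos(4*pi/9)        0                          

Spot check: chi_3 (2d, j=1) on {r^4, r^5} = -2*cos(pi/9).

Details: D_9 has order 2*9 = 18 with 6 conjugacy classes, hence 6 irreducibles. Sum of squared dims 1 + 1 + 4 + 4 + 4 + 4 = 18 = |G|. Linear characters come from the abelianisation; the 2-dimensional irreps have character r^k -> 2*cos(2*pi*j*k/9), reflections -> 0.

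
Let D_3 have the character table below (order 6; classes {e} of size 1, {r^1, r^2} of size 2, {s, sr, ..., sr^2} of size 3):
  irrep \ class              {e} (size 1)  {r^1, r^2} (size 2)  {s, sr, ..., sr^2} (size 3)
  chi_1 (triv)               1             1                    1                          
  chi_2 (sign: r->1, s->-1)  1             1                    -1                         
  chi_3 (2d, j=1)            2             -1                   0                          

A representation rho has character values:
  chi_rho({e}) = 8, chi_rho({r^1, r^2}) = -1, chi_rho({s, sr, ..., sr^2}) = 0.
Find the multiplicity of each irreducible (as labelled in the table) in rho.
Multiplicities: chi_1: 1, chi_2: 1, chi_3: 3.

Justification: Use <chi_rho, chi> = (1/|G|) sum_C |C| * chi_rho(C) * conj(chi(C)) with |G| = 6 for each irreducible chi in the table:
  <chi_rho, chi_1> = (1/6)[1*(8)*conj(1) + 2*(-1)*conj(1) + 3*(0)*conj(1)]
      = (1/6)[(8) + (-2) + (0)] = 6/6 = 1
  <chi_rho, chi_2> = (1/6)[1*(8)*conj(1) + 2*(-1)*conj(1) + 3*(0)*conj(-1)]
      = (1/6)[(8) + (-2) + (0)] = 6/6 = 1
  <chi_rho, chi_3> = (1/6)[1*(8)*conj(2) + 2*(-1)*conj(-1) + 3*(0)*conj(0)]
      = (1/6)[(16) + (2) + (0)] = 18/6 = 3
Dimension check: dim(rho) = sum (mult * dim) = 1*1 + 1*1 + 3*2 = 8 = chi_rho(e) = 8.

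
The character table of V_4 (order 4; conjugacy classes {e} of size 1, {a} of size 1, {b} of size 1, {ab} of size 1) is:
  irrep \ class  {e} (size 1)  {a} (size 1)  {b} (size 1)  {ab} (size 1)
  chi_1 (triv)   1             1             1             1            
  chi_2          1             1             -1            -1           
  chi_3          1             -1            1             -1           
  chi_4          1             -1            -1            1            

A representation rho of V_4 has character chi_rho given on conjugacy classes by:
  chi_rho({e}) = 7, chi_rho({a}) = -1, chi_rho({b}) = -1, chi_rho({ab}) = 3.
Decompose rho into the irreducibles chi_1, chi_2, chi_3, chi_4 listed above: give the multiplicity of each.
Multiplicities: chi_1: 2, chi_2: 1, chi_3: 1, chi_4: 3.

Justification: Use <chi_rho, chi> = (1/|G|) sum_C |C| * chi_rho(C) * conj(chi(C)) with |G| = 4 for each irreducible chi in the table:
  <chi_rho, chi_1> = (1/4)[1*(7)*conj(1) + 1*(-1)*conj(1) + 1*(-1)*conj(1) + 1*(3)*conj(1)]
      = (1/4)[(7) + (-1) + (-1) + (3)] = 8/4 = 2
  <chi_rho, chi_2> = (1/4)[1*(7)*conj(1) + 1*(-1)*conj(1) + 1*(-1)*conj(-1) + 1*(3)*conj(-1)]
      = (1/4)[(7) + (-1) + (1) + (-3)] = 4/4 = 1
  <chi_rho, chi_3> = (1/4)[1*(7)*conj(1) + 1*(-1)*conj(-1) + 1*(-1)*conj(1) + 1*(3)*conj(-1)]
      = (1/4)[(7) + (1) + (-1) + (-3)] = 4/4 = 1
  <chi_rho, chi_4> = (1/4)[1*(7)*conj(1) + 1*(-1)*conj(-1) + 1*(-1)*conj(-1) + 1*(3)*conj(1)]
      = (1/4)[(7) + (1) + (1) + (3)] = 12/4 = 3
Dimension check: dim(rho) = sum (mult * dim) = 2*1 + 1*1 + 1*1 + 3*1 = 7 = chi_rho(e) = 7.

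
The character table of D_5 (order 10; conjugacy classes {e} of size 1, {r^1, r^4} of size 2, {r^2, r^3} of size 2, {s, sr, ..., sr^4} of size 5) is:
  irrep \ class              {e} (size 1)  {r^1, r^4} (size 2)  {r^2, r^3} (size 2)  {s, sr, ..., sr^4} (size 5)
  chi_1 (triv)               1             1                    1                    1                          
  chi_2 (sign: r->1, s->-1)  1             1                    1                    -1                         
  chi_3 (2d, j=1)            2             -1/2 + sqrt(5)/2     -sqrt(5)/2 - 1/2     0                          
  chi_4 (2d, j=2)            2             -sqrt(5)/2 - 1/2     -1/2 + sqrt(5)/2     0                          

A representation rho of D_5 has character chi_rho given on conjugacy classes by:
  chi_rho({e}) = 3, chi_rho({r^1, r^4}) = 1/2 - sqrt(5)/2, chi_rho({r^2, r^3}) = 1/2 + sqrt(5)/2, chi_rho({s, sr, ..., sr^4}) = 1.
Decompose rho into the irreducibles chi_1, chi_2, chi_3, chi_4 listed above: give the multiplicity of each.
Multiplicities: chi_1: 1, chi_2: 0, chi_3: 0, chi_4: 1.

Derivation: Use <chi_rho, chi> = (1/|G|) sum_C |C| * chi_rho(C) * conj(chi(C)) with |G| = 10 for each irreducible chi in the table:
  <chi_rho, chi_1> = (1/10)[1*(3)*conj(1) + 2*(1/2 - sqrt(5)/2)*conj(1) + 2*(1/2 + sqrt(5)/2)*conj(1) + 5*(1)*conj(1)]
      = (1/10)[(3) + (1 - sqrt(5)) + (1 + sqrt(5)) + (5)] = 10/10 = 1
  <chi_rho, chi_2> = (1/10)[1*(3)*conj(1) + 2*(1/2 - sqrt(5)/2)*conj(1) + 2*(1/2 + sqrt(5)/2)*conj(1) + 5*(1)*conj(-1)]
      = (1/10)[(3) + (1 - sqrt(5)) + (1 + sqrt(5)) + (-5)] = 0/10 = 0
  <chi_rho, chi_3> = (1/10)[1*(3)*conj(2) + 2*(1/2 - sqrt(5)/2)*conj(-1/2 + sqrt(5)/2) + 2*(1/2 + sqrt(5)/2)*conj(-sqrt(5)/2 - 1/2) + 5*(1)*conj(0)]
      = (1/10)[(6) + (-3 + sqrt(5)) + (-3 - sqrt(5)) + (0)] = 0/10 = 0
  <chi_rho, chi_4> = (1/10)[1*(3)*conj(2) + 2*(1/2 - sqrt(5)/2)*conj(-sqrt(5)/2 - 1/2) + 2*(1/2 + sqrt(5)/2)*conj(-1/2 + sqrt(5)/2) + 5*(1)*conj(0)]
      = (1/10)[(6) + (2) + (2) + (0)] = 10/10 = 1
Dimension check: dim(rho) = sum (mult * dim) = 1*1 + 0*1 + 0*2 + 1*2 = 3 = chi_rho(e) = 3.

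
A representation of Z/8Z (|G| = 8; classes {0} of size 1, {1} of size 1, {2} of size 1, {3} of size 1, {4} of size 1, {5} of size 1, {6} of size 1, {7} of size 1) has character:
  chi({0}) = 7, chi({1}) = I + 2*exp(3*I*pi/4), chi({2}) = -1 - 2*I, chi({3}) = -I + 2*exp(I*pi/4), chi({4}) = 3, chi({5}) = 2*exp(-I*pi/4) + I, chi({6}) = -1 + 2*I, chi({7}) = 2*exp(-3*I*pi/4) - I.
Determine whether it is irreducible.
Not irreducible (reducible): <chi, chi> = 11 > 1.

Argument: <chi, chi> = (1/|G|) sum_C |C| * |chi(C)|^2 = (1/8)[1*|7|^2 + 1*|I + 2*exp(3*I*pi/4)|^2 + 1*|-1 - 2*I|^2 + 1*|-I + 2*exp(I*pi/4)|^2 + 1*|3|^2 + 1*|2*exp(-I*pi/4) + I|^2 + 1*|-1 + 2*I|^2 + 1*|2*exp(-3*I*pi/4) - I|^2]
  = (1/8)[(49) + (5 + 2*exp(-I*pi/4) - 2*exp(-3*I*pi/4)) + (5) + (5 - 2*exp(I*pi/4) + 2*exp(3*I*pi/4)) + (9) + (5 - 2*exp(I*pi/4) + 2*exp(3*I*pi/4)) + (5) + (5 + 2*exp(-I*pi/4) - 2*exp(-3*I*pi/4))] = 88/8 = 11.
(Exp terms are combined using exp(i*s)*conj(exp(i*t)) = exp(i*(s-t)), and sums of them are collapsed using the identity that for every m > 1 the m distinct m-th roots of unity sum to 0, e.g. 1 + exp(2*I*pi/3) + exp(-2*I*pi/3) = 0.)
A character is irreducible iff <chi, chi> = 1, so this representation is reducible.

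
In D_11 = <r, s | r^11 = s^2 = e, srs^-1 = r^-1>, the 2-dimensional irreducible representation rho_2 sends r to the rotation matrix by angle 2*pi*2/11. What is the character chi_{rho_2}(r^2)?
chi_{rho_2}(r^2) = 2*cos(2*pi*2*2/11) = -2*cos(3*pi/11)

Why: rho_2(r^2) is rotation by angle 2*pi*2*2/11, whose trace is 2*cos(2*pi*2*2/11) = -2*cos(3*pi/11).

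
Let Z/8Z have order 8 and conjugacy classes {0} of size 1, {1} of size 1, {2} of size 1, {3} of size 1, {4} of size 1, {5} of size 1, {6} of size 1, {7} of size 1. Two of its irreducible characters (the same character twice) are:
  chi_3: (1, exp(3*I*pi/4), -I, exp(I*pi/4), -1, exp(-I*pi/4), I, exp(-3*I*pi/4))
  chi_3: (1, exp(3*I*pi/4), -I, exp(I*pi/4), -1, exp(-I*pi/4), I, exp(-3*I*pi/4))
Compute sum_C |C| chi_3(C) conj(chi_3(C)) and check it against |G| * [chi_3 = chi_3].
Sum = 8 = |G| = 8; so <chi_3, chi_3> = 1 (norm-1 confirms irreducibility).

Reasoning: Compute term by term over conjugacy classes (|C| * chi_3(C) * conj(chi_3(C))):
  1*(1)*conj(1) + 1*(exp(3*I*pi/4))*conj(exp(3*I*pi/4)) + 1*(-I)*conj(-I) + 1*(exp(I*pi/4))*conj(exp(I*pi/4)) + 1*(-1)*conj(-1) + 1*(exp(-I*pi/4))*conj(exp(-I*pi/4)) + 1*(I)*conj(I) + 1*(exp(-3*I*pi/4))*conj(exp(-3*I*pi/4))
  = (1) + (1) + (1) + (1) + (1) + (1) + (1) + (1)
  = 8.
(Exp terms are combined using exp(i*s)*conj(exp(i*t)) = exp(i*(s-t)), and sums of them are collapsed using the identity that for every m > 1 the m distinct m-th roots of unity sum to 0, e.g. 1 + exp(2*I*pi/3) + exp(-2*I*pi/3) = 0.)
Dividing by |G| = 8 gives 8/8 = 1, matching the row-orthogonality relation <chi_3, chi_3> = [chi_3 = chi_3].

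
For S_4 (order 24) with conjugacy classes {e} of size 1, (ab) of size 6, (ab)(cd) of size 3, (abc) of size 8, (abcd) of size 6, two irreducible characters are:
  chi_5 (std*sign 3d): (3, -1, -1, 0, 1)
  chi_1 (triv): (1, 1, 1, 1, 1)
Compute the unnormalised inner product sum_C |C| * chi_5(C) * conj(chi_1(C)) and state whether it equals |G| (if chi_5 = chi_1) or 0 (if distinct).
Sum = 0; so <chi_5, chi_1> = 0 (distinct irreducibles are orthogonal).

Derivation: Compute term by term over conjugacy classes (|C| * chi_5(C) * conj(chi_1(C))):
  1*(3)*conj(1) + 6*(-1)*conj(1) + 3*(-1)*conj(1) + 8*(0)*conj(1) + 6*(1)*conj(1)
  = (3) + (-6) + (-3) + (0) + (6)
  = 0.
Dividing by |G| = 24 gives 0/24 = 0, matching the row-orthogonality relation <chi_5, chi_1> = [chi_5 = chi_1].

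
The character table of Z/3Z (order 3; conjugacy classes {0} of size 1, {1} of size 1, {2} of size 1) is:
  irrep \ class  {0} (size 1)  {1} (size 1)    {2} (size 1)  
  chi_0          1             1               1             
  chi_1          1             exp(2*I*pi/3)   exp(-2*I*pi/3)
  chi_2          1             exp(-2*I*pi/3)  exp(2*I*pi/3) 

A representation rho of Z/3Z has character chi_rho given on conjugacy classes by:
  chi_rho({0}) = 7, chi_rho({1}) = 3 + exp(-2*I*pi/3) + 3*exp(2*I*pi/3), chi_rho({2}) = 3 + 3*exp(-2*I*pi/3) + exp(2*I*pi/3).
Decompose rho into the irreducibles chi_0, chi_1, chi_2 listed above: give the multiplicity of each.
Multiplicities: chi_0: 3, chi_1: 3, chi_2: 1.

Derivation: Use <chi_rho, chi> = (1/|G|) sum_C |C| * chi_rho(C) * conj(chi(C)) with |G| = 3 for each irreducible chi in the table:
  <chi_rho, chi_0> = (1/3)[1*(7)*conj(1) + 1*(3 + exp(-2*I*pi/3) + 3*exp(2*I*pi/3))*conj(1) + 1*(3 + 3*exp(-2*I*pi/3) + exp(2*I*pi/3))*conj(1)]
      = (1/3)[(7) + (3 + exp(-2*I*pi/3) + 3*exp(2*I*pi/3)) + (3 + 3*exp(-2*I*pi/3) + exp(2*I*pi/3))] = 9/3 = 3
  <chi_rho, chi_1> = (1/3)[1*(7)*conj(1) + 1*(3 + exp(-2*I*pi/3) + 3*exp(2*I*pi/3))*conj(exp(2*I*pi/3)) + 1*(3 + 3*exp(-2*I*pi/3) + exp(2*I*pi/3))*conj(exp(-2*I*pi/3))]
      = (1/3)[(7) + (3 + 3*exp(-2*I*pi/3) + exp(2*I*pi/3)) + (3 + exp(-2*I*pi/3) + 3*exp(2*I*pi/3))] = 9/3 = 3
  <chi_rho, chi_2> = (1/3)[1*(7)*conj(1) + 1*(3 + exp(-2*I*pi/3) + 3*exp(2*I*pi/3))*conj(exp(-2*I*pi/3)) + 1*(3 + 3*exp(-2*I*pi/3) + exp(2*I*pi/3))*conj(exp(2*I*pi/3))]
      = (1/3)[(7) + (-2) + (-2)] = 3/3 = 1
(Exp terms are combined using exp(i*s)*conj(exp(i*t)) = exp(i*(s-t)), and sums of them are collapsed using the identity that for every m > 1 the m distinct m-th roots of unity sum to 0, e.g. 1 + exp(2*I*pi/3) + exp(-2*I*pi/3) = 0.)
Dimension check: dim(rho) = sum (mult * dim) = 3*1 + 3*1 + 1*1 = 7 = chi_rho(e) = 7.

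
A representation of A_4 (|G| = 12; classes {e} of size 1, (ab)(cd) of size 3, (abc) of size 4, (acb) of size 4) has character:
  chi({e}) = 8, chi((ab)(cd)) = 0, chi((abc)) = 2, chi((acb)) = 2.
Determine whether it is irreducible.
Not irreducible (reducible): <chi, chi> = 8 > 1.

Derivation: <chi, chi> = (1/|G|) sum_C |C| * |chi(C)|^2 = (1/12)[1*|8|^2 + 3*|0|^2 + 4*|2|^2 + 4*|2|^2]
  = (1/12)[(64) + (0) + (16) + (16)] = 96/12 = 8.
(Exp terms are combined using exp(i*s)*conj(exp(i*t)) = exp(i*(s-t)), and sums of them are collapsed using the identity that for every m > 1 the m distinct m-th roots of unity sum to 0, e.g. 1 + exp(2*I*pi/3) + exp(-2*I*pi/3) = 0.)
A character is irreducible iff <chi, chi> = 1, so this representation is reducible.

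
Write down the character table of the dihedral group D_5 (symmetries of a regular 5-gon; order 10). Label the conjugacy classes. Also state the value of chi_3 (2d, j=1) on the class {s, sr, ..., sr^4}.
Conjugacy classes: {e} of size 1, {r^1, r^4} of size 2, {r^2, r^3} of size 2, {s, sr, ..., sr^4} of size 5.
Character table:
  irrep \ class              {e} (size 1)  {r^1, r^4} (size 2)  {r^2, r^3} (size 2)  {s, sr, ..., sr^4} (size 5)
  chi_1 (triv)               1             1                    1                    1                          
  chi_2 (sign: r->1, s->-1)  1             1                    1                    -1                         
  chi_3 (2d, j=1)            2             -1/2 + sqrt(5)/2     -sqrt(5)/2 - 1/2     0                          
  chi_4 (2d, j=2)            2             -sqrt(5)/2 - 1/2     -1/2 + sqrt(5)/2     0                          

Spot check: chi_3 (2d, j=1) on {s, sr, ..., sr^4} = 0.

Explanation: D_5 has order 2*5 = 10 with 4 conjugacy classes, hence 4 irreducibles. Sum of squared dims 1 + 1 + 4 + 4 = 10 = |G|. Linear characters come from the abelianisation; the 2-dimensional irreps have character r^k -> 2*cos(2*pi*j*k/5), reflections -> 0.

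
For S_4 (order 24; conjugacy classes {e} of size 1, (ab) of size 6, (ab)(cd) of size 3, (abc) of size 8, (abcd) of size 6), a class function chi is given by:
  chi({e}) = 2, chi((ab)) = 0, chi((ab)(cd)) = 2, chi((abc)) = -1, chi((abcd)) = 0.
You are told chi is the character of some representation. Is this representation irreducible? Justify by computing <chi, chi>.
Irreducible: <chi, chi> = 1.

Proof sketch: <chi, chi> = (1/|G|) sum_C |C| * |chi(C)|^2 = (1/24)[1*|2|^2 + 6*|0|^2 + 3*|2|^2 + 8*|-1|^2 + 6*|0|^2]
  = (1/24)[(4) + (0) + (12) + (8) + (0)] = 24/24 = 1.
A character is irreducible iff <chi, chi> = 1, so this representation is irreducible.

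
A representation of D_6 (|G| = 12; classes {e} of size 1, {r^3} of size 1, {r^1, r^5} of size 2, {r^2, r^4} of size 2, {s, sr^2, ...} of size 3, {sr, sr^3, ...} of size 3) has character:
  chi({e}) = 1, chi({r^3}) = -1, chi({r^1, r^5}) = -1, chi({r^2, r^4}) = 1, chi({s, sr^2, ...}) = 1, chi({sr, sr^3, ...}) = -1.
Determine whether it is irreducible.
Irreducible: <chi, chi> = 1.

Proof sketch: <chi, chi> = (1/|G|) sum_C |C| * |chi(C)|^2 = (1/12)[1*|1|^2 + 1*|-1|^2 + 2*|-1|^2 + 2*|1|^2 + 3*|1|^2 + 3*|-1|^2]
  = (1/12)[(1) + (1) + (2) + (2) + (3) + (3)] = 12/12 = 1.
A character is irreducible iff <chi, chi> = 1, so this representation is irreducible.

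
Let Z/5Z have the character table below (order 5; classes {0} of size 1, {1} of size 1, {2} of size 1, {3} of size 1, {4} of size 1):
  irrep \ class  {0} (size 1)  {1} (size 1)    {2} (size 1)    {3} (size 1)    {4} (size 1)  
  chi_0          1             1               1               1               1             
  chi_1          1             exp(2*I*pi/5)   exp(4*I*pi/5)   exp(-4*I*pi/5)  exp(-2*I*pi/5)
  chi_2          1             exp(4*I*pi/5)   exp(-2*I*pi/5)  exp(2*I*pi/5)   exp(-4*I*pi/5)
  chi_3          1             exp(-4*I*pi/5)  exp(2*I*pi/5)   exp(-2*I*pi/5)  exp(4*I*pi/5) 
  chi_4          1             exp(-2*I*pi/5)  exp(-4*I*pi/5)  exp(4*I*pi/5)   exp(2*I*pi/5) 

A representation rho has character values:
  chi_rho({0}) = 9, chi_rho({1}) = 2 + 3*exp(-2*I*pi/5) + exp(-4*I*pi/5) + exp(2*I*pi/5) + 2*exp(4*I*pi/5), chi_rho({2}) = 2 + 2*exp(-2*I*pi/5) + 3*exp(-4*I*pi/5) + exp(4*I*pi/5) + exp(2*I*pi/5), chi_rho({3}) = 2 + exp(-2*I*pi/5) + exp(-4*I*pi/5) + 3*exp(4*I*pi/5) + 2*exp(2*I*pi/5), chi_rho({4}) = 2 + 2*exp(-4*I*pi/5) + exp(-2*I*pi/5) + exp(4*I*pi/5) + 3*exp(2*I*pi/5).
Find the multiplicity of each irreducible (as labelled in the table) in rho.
Multiplicities: chi_0: 2, chi_1: 1, chi_2: 2, chi_3: 1, chi_4: 3.

Use <chi_rho, chi> = (1/|G|) sum_C |C| * chi_rho(C) * conj(chi(C)) with |G| = 5 for each irreducible chi in the table:
  <chi_rho, chi_0> = (1/5)[1*(9)*conj(1) + 1*(2 + 3*exp(-2*I*pi/5) + exp(-4*I*pi/5) + exp(2*I*pi/5) + 2*exp(4*I*pi/5))*conj(1) + 1*(2 + 2*exp(-2*I*pi/5) + 3*exp(-4*I*pi/5) + exp(4*I*pi/5) + exp(2*I*pi/5))*conj(1) + 1*(2 + exp(-2*I*pi/5) + exp(-4*I*pi/5) + 3*exp(4*I*pi/5) + 2*exp(2*I*pi/5))*conj(1) + 1*(2 + 2*exp(-4*I*pi/5) + exp(-2*I*pi/5) + exp(4*I*pi/5) + 3*exp(2*I*pi/5))*conj(1)]
      = (1/5)[(9) + (2 + 3*exp(-2*I*pi/5) + exp(-4*I*pi/5) + exp(2*I*pi/5) + 2*exp(4*I*pi/5)) + (2 + 2*exp(-2*I*pi/5) + 3*exp(-4*I*pi/5) + exp(4*I*pi/5) + exp(2*I*pi/5)) + (2 + exp(-2*I*pi/5) + exp(-4*I*pi/5) + 3*exp(4*I*pi/5) + 2*exp(2*I*pi/5)) + (2 + 2*exp(-4*I*pi/5) + exp(-2*I*pi/5) + exp(4*I*pi/5) + 3*exp(2*I*pi/5))] = 10/5 = 2
  <chi_rho, chi_1> = (1/5)[1*(9)*conj(1) + 1*(2 + 3*exp(-2*I*pi/5) + exp(-4*I*pi/5) + exp(2*I*pi/5) + 2*exp(4*I*pi/5))*conj(exp(2*I*pi/5)) + 1*(2 + 2*exp(-2*I*pi/5) + 3*exp(-4*I*pi/5) + exp(4*I*pi/5) + exp(2*I*pi/5))*conj(exp(4*I*pi/5)) + 1*(2 + exp(-2*I*pi/5) + exp(-4*I*pi/5) + 3*exp(4*I*pi/5) + 2*exp(2*I*pi/5))*conj(exp(-4*I*pi/5)) + 1*(2 + 2*exp(-4*I*pi/5) + exp(-2*I*pi/5) + exp(4*I*pi/5) + 3*exp(2*I*pi/5))*conj(exp(-2*I*pi/5))]
      = (1/5)[(9) + (1 + 2*exp(-2*I*pi/5) + 3*exp(-4*I*pi/5) + exp(4*I*pi/5) + 2*exp(2*I*pi/5)) + (1 + 2*exp(-4*I*pi/5) + exp(-2*I*pi/5) + 2*exp(4*I*pi/5) + 3*exp(2*I*pi/5)) + (1 + 3*exp(-2*I*pi/5) + 2*exp(-4*I*pi/5) + exp(2*I*pi/5) + 2*exp(4*I*pi/5)) + (1 + 2*exp(-2*I*pi/5) + exp(-4*I*pi/5) + 3*exp(4*I*pi/5) + 2*exp(2*I*pi/5))] = 5/5 = 1
  <chi_rho, chi_2> = (1/5)[1*(9)*conj(1) + 1*(2 + 3*exp(-2*I*pi/5) + exp(-4*I*pi/5) + exp(2*I*pi/5) + 2*exp(4*I*pi/5))*conj(exp(4*I*pi/5)) + 1*(2 + 2*exp(-2*I*pi/5) + 3*exp(-4*I*pi/5) + exp(4*I*pi/5) + exp(2*I*pi/5))*conj(exp(-2*I*pi/5)) + 1*(2 + exp(-2*I*pi/5) + exp(-4*I*pi/5) + 3*exp(4*I*pi/5) + 2*exp(2*I*pi/5))*conj(exp(2*I*pi/5)) + 1*(2 + 2*exp(-4*I*pi/5) + exp(-2*I*pi/5) + exp(4*I*pi/5) + 3*exp(2*I*pi/5))*conj(exp(-4*I*pi/5))]
      = (1/5)[(9) + (2 + 2*exp(-4*I*pi/5) + exp(-2*I*pi/5) + exp(2*I*pi/5) + 3*exp(4*I*pi/5)) + (2 + 3*exp(-2*I*pi/5) + exp(-4*I*pi/5) + exp(4*I*pi/5) + 2*exp(2*I*pi/5)) + (2 + 2*exp(-2*I*pi/5) + exp(-4*I*pi/5) + exp(4*I*pi/5) + 3*exp(2*I*pi/5)) + (2 + 3*exp(-4*I*pi/5) + exp(-2*I*pi/5) + exp(2*I*pi/5) + 2*exp(4*I*pi/5))] = 10/5 = 2
  <chi_rho, chi_3> = (1/5)[1*(9)*conj(1) + 1*(2 + 3*exp(-2*I*pi/5) + exp(-4*I*pi/5) + exp(2*I*pi/5) + 2*exp(4*I*pi/5))*conj(exp(-4*I*pi/5)) + 1*(2 + 2*exp(-2*I*pi/5) + 3*exp(-4*I*pi/5) + exp(4*I*pi/5) + exp(2*I*pi/5))*conj(exp(2*I*pi/5)) + 1*(2 + exp(-2*I*pi/5) + exp(-4*I*pi/5) + 3*exp(4*I*pi/5) + 2*exp(2*I*pi/5))*conj(exp(-2*I*pi/5)) + 1*(2 + 2*exp(-4*I*pi/5) + exp(-2*I*pi/5) + exp(4*I*pi/5) + 3*exp(2*I*pi/5))*conj(exp(4*I*pi/5))]
      = (1/5)[(9) + (1 + 2*exp(-2*I*pi/5) + exp(-4*I*pi/5) + 2*exp(4*I*pi/5) + 3*exp(2*I*pi/5)) + (1 + 2*exp(-2*I*pi/5) + 2*exp(-4*I*pi/5) + exp(2*I*pi/5) + 3*exp(4*I*pi/5)) + (1 + 3*exp(-4*I*pi/5) + exp(-2*I*pi/5) + 2*exp(4*I*pi/5) + 2*exp(2*I*pi/5)) + (1 + 3*exp(-2*I*pi/5) + 2*exp(-4*I*pi/5) + exp(4*I*pi/5) + 2*exp(2*I*pi/5))] = 5/5 = 1
  <chi_rho, chi_4> = (1/5)[1*(9)*conj(1) + 1*(2 + 3*exp(-2*I*pi/5) + exp(-4*I*pi/5) + exp(2*I*pi/5) + 2*exp(4*I*pi/5))*conj(exp(-2*I*pi/5)) + 1*(2 + 2*exp(-2*I*pi/5) + 3*exp(-4*I*pi/5) + exp(4*I*pi/5) + exp(2*I*pi/5))*conj(exp(-4*I*pi/5)) + 1*(2 + exp(-2*I*pi/5) + exp(-4*I*pi/5) + 3*exp(4*I*pi/5) + 2*exp(2*I*pi/5))*conj(exp(4*I*pi/5)) + 1*(2 + 2*exp(-4*I*pi/5) + exp(-2*I*pi/5) + exp(4*I*pi/5) + 3*exp(2*I*pi/5))*conj(exp(2*I*pi/5))]
      = (1/5)[(9) + (3 + 2*exp(-4*I*pi/5) + exp(-2*I*pi/5) + exp(4*I*pi/5) + 2*exp(2*I*pi/5)) + (3 + exp(-2*I*pi/5) + exp(-4*I*pi/5) + 2*exp(4*I*pi/5) + 2*exp(2*I*pi/5)) + (3 + 2*exp(-2*I*pi/5) + 2*exp(-4*I*pi/5) + exp(4*I*pi/5) + exp(2*I*pi/5)) + (3 + 2*exp(-2*I*pi/5) + exp(-4*I*pi/5) + exp(2*I*pi/5) + 2*exp(4*I*pi/5))] = 15/5 = 3
(Exp terms are combined using exp(i*s)*conj(exp(i*t)) = exp(i*(s-t)), and sums of them are collapsed using the identity that for every m > 1 the m distinct m-th roots of unity sum to 0, e.g. 1 + exp(2*I*pi/3) + exp(-2*I*pi/3) = 0.)
Dimension check: dim(rho) = sum (mult * dim) = 2*1 + 1*1 + 2*1 + 1*1 + 3*1 = 9 = chi_rho(e) = 9.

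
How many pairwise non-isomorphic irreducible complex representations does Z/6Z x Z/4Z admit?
24

Reasoning: The number of irreducible complex representations of a finite group equals its number of conjugacy classes. Z/6Z x Z/4Z is abelian of order 24, so every element is its own conjugacy class: 24 classes, so Z/6Z x Z/4Z (order 24) has exactly 24 irreducible complex representations.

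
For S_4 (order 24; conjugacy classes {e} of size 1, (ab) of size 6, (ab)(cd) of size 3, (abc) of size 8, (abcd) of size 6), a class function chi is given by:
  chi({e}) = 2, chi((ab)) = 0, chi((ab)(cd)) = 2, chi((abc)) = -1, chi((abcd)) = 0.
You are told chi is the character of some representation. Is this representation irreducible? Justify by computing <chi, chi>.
Irreducible: <chi, chi> = 1.

Details: <chi, chi> = (1/|G|) sum_C |C| * |chi(C)|^2 = (1/24)[1*|2|^2 + 6*|0|^2 + 3*|2|^2 + 8*|-1|^2 + 6*|0|^2]
  = (1/24)[(4) + (0) + (12) + (8) + (0)] = 24/24 = 1.
A character is irreducible iff <chi, chi> = 1, so this representation is irreducible.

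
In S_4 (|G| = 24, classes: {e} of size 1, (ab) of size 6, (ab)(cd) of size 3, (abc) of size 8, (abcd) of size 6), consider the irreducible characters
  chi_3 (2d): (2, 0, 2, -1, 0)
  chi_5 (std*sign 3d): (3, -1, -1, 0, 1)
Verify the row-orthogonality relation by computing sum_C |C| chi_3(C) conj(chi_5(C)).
Sum = 0; so <chi_3, chi_5> = 0 (distinct irreducibles are orthogonal).

Justification: Compute term by term over conjugacy classes (|C| * chi_3(C) * conj(chi_5(C))):
  1*(2)*conj(3) + 6*(0)*conj(-1) + 3*(2)*conj(-1) + 8*(-1)*conj(0) + 6*(0)*conj(1)
  = (6) + (0) + (-6) + (0) + (0)
  = 0.
Dividing by |G| = 24 gives 0/24 = 0, matching the row-orthogonality relation <chi_3, chi_5> = [chi_3 = chi_5].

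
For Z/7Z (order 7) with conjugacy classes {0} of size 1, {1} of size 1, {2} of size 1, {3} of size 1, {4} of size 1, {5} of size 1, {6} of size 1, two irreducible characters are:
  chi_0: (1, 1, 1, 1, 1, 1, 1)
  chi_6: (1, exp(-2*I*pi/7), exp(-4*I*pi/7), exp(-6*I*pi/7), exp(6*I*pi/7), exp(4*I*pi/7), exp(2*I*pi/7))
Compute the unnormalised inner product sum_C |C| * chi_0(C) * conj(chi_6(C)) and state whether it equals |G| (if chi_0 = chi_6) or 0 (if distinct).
Sum = 0; so <chi_0, chi_6> = 0 (distinct irreducibles are orthogonal).

Proof sketch: Compute term by term over conjugacy classes (|C| * chi_0(C) * conj(chi_6(C))):
  1*(1)*conj(1) + 1*(1)*conj(exp(-2*I*pi/7)) + 1*(1)*conj(exp(-4*I*pi/7)) + 1*(1)*conj(exp(-6*I*pi/7)) + 1*(1)*conj(exp(6*I*pi/7)) + 1*(1)*conj(exp(4*I*pi/7)) + 1*(1)*conj(exp(2*I*pi/7))
  = (1) + (exp(2*I*pi/7)) + (exp(4*I*pi/7)) + (exp(6*I*pi/7)) + (exp(-6*I*pi/7)) + (exp(-4*I*pi/7)) + (exp(-2*I*pi/7))
  = 0.
(Exp terms are combined using exp(i*s)*conj(exp(i*t)) = exp(i*(s-t)), and sums of them are collapsed using the identity that for every m > 1 the m distinct m-th roots of unity sum to 0, e.g. 1 + exp(2*I*pi/3) + exp(-2*I*pi/3) = 0.)
Dividing by |G| = 7 gives 0/7 = 0, matching the row-orthogonality relation <chi_0, chi_6> = [chi_0 = chi_6].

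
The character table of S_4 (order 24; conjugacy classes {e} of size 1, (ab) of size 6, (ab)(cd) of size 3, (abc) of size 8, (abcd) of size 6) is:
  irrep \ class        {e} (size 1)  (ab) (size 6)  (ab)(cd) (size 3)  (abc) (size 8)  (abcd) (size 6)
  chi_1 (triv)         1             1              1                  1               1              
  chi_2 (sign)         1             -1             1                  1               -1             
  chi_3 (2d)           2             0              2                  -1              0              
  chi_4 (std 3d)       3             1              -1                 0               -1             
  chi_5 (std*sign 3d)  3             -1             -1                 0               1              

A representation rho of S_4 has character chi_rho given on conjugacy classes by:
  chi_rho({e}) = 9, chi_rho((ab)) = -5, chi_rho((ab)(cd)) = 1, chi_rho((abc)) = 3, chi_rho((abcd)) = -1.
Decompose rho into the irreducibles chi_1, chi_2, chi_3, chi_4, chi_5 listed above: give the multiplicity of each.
Multiplicities: chi_1: 0, chi_2: 3, chi_3: 0, chi_4: 0, chi_5: 2.

Why: Use <chi_rho, chi> = (1/|G|) sum_C |C| * chi_rho(C) * conj(chi(C)) with |G| = 24 for each irreducible chi in the table:
  <chi_rho, chi_1> = (1/24)[1*(9)*conj(1) + 6*(-5)*conj(1) + 3*(1)*conj(1) + 8*(3)*conj(1) + 6*(-1)*conj(1)]
      = (1/24)[(9) + (-30) + (3) + (24) + (-6)] = 0/24 = 0
  <chi_rho, chi_2> = (1/24)[1*(9)*conj(1) + 6*(-5)*conj(-1) + 3*(1)*conj(1) + 8*(3)*conj(1) + 6*(-1)*conj(-1)]
      = (1/24)[(9) + (30) + (3) + (24) + (6)] = 72/24 = 3
  <chi_rho, chi_3> = (1/24)[1*(9)*conj(2) + 6*(-5)*conj(0) + 3*(1)*conj(2) + 8*(3)*conj(-1) + 6*(-1)*conj(0)]
      = (1/24)[(18) + (0) + (6) + (-24) + (0)] = 0/24 = 0
  <chi_rho, chi_4> = (1/24)[1*(9)*conj(3) + 6*(-5)*conj(1) + 3*(1)*conj(-1) + 8*(3)*conj(0) + 6*(-1)*conj(-1)]
      = (1/24)[(27) + (-30) + (-3) + (0) + (6)] = 0/24 = 0
  <chi_rho, chi_5> = (1/24)[1*(9)*conj(3) + 6*(-5)*conj(-1) + 3*(1)*conj(-1) + 8*(3)*conj(0) + 6*(-1)*conj(1)]
      = (1/24)[(27) + (30) + (-3) + (0) + (-6)] = 48/24 = 2
Dimension check: dim(rho) = sum (mult * dim) = 0*1 + 3*1 + 0*2 + 0*3 + 2*3 = 9 = chi_rho(e) = 9.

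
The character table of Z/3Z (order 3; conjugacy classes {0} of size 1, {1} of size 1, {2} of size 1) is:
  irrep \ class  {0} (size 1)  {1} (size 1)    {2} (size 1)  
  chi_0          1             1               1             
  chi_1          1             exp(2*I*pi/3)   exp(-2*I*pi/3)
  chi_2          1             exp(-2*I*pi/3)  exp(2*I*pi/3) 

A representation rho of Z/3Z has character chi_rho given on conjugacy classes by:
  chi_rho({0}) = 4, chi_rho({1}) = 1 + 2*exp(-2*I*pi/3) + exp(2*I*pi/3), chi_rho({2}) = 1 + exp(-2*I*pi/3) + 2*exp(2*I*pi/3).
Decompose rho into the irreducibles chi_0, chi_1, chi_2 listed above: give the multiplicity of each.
Multiplicities: chi_0: 1, chi_1: 1, chi_2: 2.

Details: Use <chi_rho, chi> = (1/|G|) sum_C |C| * chi_rho(C) * conj(chi(C)) with |G| = 3 for each irreducible chi in the table:
  <chi_rho, chi_0> = (1/3)[1*(4)*conj(1) + 1*(1 + 2*exp(-2*I*pi/3) + exp(2*I*pi/3))*conj(1) + 1*(1 + exp(-2*I*pi/3) + 2*exp(2*I*pi/3))*conj(1)]
      = (1/3)[(4) + (1 + 2*exp(-2*I*pi/3) + exp(2*I*pi/3)) + (1 + exp(-2*I*pi/3) + 2*exp(2*I*pi/3))] = 3/3 = 1
  <chi_rho, chi_1> = (1/3)[1*(4)*conj(1) + 1*(1 + 2*exp(-2*I*pi/3) + exp(2*I*pi/3))*conj(exp(2*I*pi/3)) + 1*(1 + exp(-2*I*pi/3) + 2*exp(2*I*pi/3))*conj(exp(-2*I*pi/3))]
      = (1/3)[(4) + (1 + exp(-2*I*pi/3) + 2*exp(2*I*pi/3)) + (1 + 2*exp(-2*I*pi/3) + exp(2*I*pi/3))] = 3/3 = 1
  <chi_rho, chi_2> = (1/3)[1*(4)*conj(1) + 1*(1 + 2*exp(-2*I*pi/3) + exp(2*I*pi/3))*conj(exp(-2*I*pi/3)) + 1*(1 + exp(-2*I*pi/3) + 2*exp(2*I*pi/3))*conj(exp(2*I*pi/3))]
      = (1/3)[(4) + (1) + (1)] = 6/3 = 2
(Exp terms are combined using exp(i*s)*conj(exp(i*t)) = exp(i*(s-t)), and sums of them are collapsed using the identity that for every m > 1 the m distinct m-th roots of unity sum to 0, e.g. 1 + exp(2*I*pi/3) + exp(-2*I*pi/3) = 0.)
Dimension check: dim(rho) = sum (mult * dim) = 1*1 + 1*1 + 2*1 = 4 = chi_rho(e) = 4.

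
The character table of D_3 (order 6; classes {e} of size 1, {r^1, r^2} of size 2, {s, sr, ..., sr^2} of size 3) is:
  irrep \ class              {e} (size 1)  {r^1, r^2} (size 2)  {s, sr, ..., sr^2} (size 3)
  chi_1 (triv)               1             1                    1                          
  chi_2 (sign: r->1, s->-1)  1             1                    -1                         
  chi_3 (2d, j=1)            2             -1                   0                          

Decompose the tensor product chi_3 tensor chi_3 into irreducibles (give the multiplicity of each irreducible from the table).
chi_3 tensor chi_3 = chi_1 + chi_2 + chi_3 (all other irreducibles have multiplicity 0).

Working: The character of a tensor product is the pointwise product (chi_3 * chi_3)(C) = chi_3(C) * chi_3(C):
  {e}: (2)*(2), {r^1, r^2}: (-1)*(-1), {s, sr, ..., sr^2}: (0)*(0)
so (chi_3 * chi_3) takes values
  {e} -> 4, {r^1, r^2} -> 1, {s, sr, ..., sr^2} -> 0.
Now take the inner product of this character with each irreducible chi from the table, <chi_3*chi_3, chi> = (1/6) sum_C |C| (chi_3*chi_3)(C) conj(chi(C)):
  <chi_3*chi_3, chi_1> = (1/6)[1*(4)*conj(1) + 2*(1)*conj(1) + 3*(0)*conj(1)]
      = (1/6)[(4) + (2) + (0)] = 6/6 = 1
  <chi_3*chi_3, chi_2> = (1/6)[1*(4)*conj(1) + 2*(1)*conj(1) + 3*(0)*conj(-1)]
      = (1/6)[(4) + (2) + (0)] = 6/6 = 1
  <chi_3*chi_3, chi_3> = (1/6)[1*(4)*conj(2) + 2*(1)*conj(-1) + 3*(0)*conj(0)]
      = (1/6)[(8) + (-2) + (0)] = 6/6 = 1
Hence the multiplicities are chi_1: 1, chi_2: 1, chi_3: 1. Dimension check: dim(chi_3)*dim(chi_3) = 2*2 = 4 and sum (mult * dim) = 1*1 + 1*1 + 1*2 = 4.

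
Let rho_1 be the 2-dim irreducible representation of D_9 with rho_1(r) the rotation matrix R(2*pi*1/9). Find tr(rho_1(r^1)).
chi_{rho_1}(r^1) = 2*cos(2*pi*1*1/9) = 2*cos(2*pi/9)

Solution. rho_1(r^1) is rotation by angle 2*pi*1*1/9, whose trace is 2*cos(2*pi*1*1/9) = 2*cos(2*pi/9).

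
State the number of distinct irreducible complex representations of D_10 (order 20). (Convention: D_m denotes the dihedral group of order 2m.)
8

Justification: The number of irreducible complex representations of a finite group equals its number of conjugacy classes. D_10 has 8 conjugacy classes (n/2 + 3 for n even), so D_10 (order 20) has exactly 8 irreducible complex representations.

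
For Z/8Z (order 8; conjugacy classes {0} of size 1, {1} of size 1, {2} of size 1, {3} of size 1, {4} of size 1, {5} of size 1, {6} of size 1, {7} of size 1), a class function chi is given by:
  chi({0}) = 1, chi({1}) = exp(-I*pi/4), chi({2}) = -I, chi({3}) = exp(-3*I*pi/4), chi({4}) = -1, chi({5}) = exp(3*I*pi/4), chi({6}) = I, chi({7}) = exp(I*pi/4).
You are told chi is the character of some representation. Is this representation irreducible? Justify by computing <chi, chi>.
Irreducible: <chi, chi> = 1.

Reasoning: <chi, chi> = (1/|G|) sum_C |C| * |chi(C)|^2 = (1/8)[1*|1|^2 + 1*|exp(-I*pi/4)|^2 + 1*|-I|^2 + 1*|exp(-3*I*pi/4)|^2 + 1*|-1|^2 + 1*|exp(3*I*pi/4)|^2 + 1*|I|^2 + 1*|exp(I*pi/4)|^2]
  = (1/8)[(1) + (1) + (1) + (1) + (1) + (1) + (1) + (1)] = 8/8 = 1.
(Exp terms are combined using exp(i*s)*conj(exp(i*t)) = exp(i*(s-t)), and sums of them are collapsed using the identity that for every m > 1 the m distinct m-th roots of unity sum to 0, e.g. 1 + exp(2*I*pi/3) + exp(-2*I*pi/3) = 0.)
A character is irreducible iff <chi, chi> = 1, so this representation is irreducible.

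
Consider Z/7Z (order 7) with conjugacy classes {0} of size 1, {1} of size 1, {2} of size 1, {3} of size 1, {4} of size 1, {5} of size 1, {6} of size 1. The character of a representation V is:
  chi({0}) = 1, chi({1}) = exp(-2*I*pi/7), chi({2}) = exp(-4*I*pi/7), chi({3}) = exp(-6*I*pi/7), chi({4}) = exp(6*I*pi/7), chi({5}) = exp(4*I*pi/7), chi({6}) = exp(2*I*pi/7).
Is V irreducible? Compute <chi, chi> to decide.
Irreducible: <chi, chi> = 1.

Details: <chi, chi> = (1/|G|) sum_C |C| * |chi(C)|^2 = (1/7)[1*|1|^2 + 1*|exp(-2*I*pi/7)|^2 + 1*|exp(-4*I*pi/7)|^2 + 1*|exp(-6*I*pi/7)|^2 + 1*|exp(6*I*pi/7)|^2 + 1*|exp(4*I*pi/7)|^2 + 1*|exp(2*I*pi/7)|^2]
  = (1/7)[(1) + (1) + (1) + (1) + (1) + (1) + (1)] = 7/7 = 1.
(Exp terms are combined using exp(i*s)*conj(exp(i*t)) = exp(i*(s-t)), and sums of them are collapsed using the identity that for every m > 1 the m distinct m-th roots of unity sum to 0, e.g. 1 + exp(2*I*pi/3) + exp(-2*I*pi/3) = 0.)
A character is irreducible iff <chi, chi> = 1, so this representation is irreducible.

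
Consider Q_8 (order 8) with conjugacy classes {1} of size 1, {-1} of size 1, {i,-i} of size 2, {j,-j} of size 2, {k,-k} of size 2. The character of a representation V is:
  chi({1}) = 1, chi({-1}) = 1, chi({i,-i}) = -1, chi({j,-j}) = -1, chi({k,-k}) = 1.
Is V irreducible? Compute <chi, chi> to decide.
Irreducible: <chi, chi> = 1.

Why: <chi, chi> = (1/|G|) sum_C |C| * |chi(C)|^2 = (1/8)[1*|1|^2 + 1*|1|^2 + 2*|-1|^2 + 2*|-1|^2 + 2*|1|^2]
  = (1/8)[(1) + (1) + (2) + (2) + (2)] = 8/8 = 1.
A character is irreducible iff <chi, chi> = 1, so this representation is irreducible.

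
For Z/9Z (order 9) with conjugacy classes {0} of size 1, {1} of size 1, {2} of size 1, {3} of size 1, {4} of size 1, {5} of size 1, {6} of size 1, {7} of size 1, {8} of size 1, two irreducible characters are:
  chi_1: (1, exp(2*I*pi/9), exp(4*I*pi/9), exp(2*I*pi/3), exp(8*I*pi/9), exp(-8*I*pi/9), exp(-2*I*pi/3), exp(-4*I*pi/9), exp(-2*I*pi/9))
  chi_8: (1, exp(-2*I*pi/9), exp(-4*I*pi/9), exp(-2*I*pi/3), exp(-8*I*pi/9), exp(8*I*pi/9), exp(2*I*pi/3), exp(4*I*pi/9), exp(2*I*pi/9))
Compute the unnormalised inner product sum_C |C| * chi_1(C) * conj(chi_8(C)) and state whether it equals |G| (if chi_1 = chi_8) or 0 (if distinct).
Sum = 0; so <chi_1, chi_8> = 0 (distinct irreducibles are orthogonal).

Solution. Compute term by term over conjugacy classes (|C| * chi_1(C) * conj(chi_8(C))):
  1*(1)*conj(1) + 1*(exp(2*I*pi/9))*conj(exp(-2*I*pi/9)) + 1*(exp(4*I*pi/9))*conj(exp(-4*I*pi/9)) + 1*(exp(2*I*pi/3))*conj(exp(-2*I*pi/3)) + 1*(exp(8*I*pi/9))*conj(exp(-8*I*pi/9)) + 1*(exp(-8*I*pi/9))*conj(exp(8*I*pi/9)) + 1*(exp(-2*I*pi/3))*conj(exp(2*I*pi/3)) + 1*(exp(-4*I*pi/9))*conj(exp(4*I*pi/9)) + 1*(exp(-2*I*pi/9))*conj(exp(2*I*pi/9))
  = (1) + (exp(4*I*pi/9)) + (exp(8*I*pi/9)) + (exp(-2*I*pi/3)) + (exp(-2*I*pi/9)) + (exp(2*I*pi/9)) + (exp(2*I*pi/3)) + (exp(-8*I*pi/9)) + (exp(-4*I*pi/9))
  = 0.
(Exp terms are combined using exp(i*s)*conj(exp(i*t)) = exp(i*(s-t)), and sums of them are collapsed using the identity that for every m > 1 the m distinct m-th roots of unity sum to 0, e.g. 1 + exp(2*I*pi/3) + exp(-2*I*pi/3) = 0.)
Dividing by |G| = 9 gives 0/9 = 0, matching the row-orthogonality relation <chi_1, chi_8> = [chi_1 = chi_8].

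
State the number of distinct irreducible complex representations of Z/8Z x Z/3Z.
24

Justification: The number of irreducible complex representations of a finite group equals its number of conjugacy classes. Z/8Z x Z/3Z is abelian of order 24, so every element is its own conjugacy class: 24 classes, so Z/8Z x Z/3Z (order 24) has exactly 24 irreducible complex representations.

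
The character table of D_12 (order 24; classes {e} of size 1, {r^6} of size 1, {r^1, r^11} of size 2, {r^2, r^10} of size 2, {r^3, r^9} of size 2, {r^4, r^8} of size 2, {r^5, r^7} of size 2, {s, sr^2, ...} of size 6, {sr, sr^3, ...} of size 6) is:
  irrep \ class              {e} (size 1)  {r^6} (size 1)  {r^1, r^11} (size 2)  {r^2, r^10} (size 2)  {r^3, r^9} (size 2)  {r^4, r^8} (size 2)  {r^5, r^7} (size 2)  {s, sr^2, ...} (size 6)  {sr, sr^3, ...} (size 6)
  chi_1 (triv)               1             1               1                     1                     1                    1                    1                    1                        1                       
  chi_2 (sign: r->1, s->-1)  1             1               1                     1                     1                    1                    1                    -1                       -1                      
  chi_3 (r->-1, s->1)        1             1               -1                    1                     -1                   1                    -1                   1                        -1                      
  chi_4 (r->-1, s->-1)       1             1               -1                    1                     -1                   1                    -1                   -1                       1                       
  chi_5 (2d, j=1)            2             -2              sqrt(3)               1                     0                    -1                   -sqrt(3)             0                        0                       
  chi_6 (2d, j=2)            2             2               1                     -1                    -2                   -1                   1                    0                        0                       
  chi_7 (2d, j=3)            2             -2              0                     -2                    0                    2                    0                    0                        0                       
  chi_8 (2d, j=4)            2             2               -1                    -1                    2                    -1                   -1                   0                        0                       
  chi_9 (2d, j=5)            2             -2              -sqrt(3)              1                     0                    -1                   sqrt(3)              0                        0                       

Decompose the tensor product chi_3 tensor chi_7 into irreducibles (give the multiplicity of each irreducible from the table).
chi_3 tensor chi_7 = chi_7 (all other irreducibles have multiplicity 0).

Argument: The character of a tensor product is the pointwise product (chi_3 * chi_7)(C) = chi_3(C) * chi_7(C):
  {e}: (1)*(2), {r^6}: (1)*(-2), {r^1, r^11}: (-1)*(0), {r^2, r^10}: (1)*(-2), {r^3, r^9}: (-1)*(0), {r^4, r^8}: (1)*(2), {r^5, r^7}: (-1)*(0), {s, sr^2, ...}: (1)*(0), {sr, sr^3, ...}: (-1)*(0)
so (chi_3 * chi_7) takes values
  {e} -> 2, {r^6} -> -2, {r^1, r^11} -> 0, {r^2, r^10} -> -2, {r^3, r^9} -> 0, {r^4, r^8} -> 2, {r^5, r^7} -> 0, {s, sr^2, ...} -> 0, {sr, sr^3, ...} -> 0.
Now take the inner product of this character with each irreducible chi from the table, <chi_3*chi_7, chi> = (1/24) sum_C |C| (chi_3*chi_7)(C) conj(chi(C)):
  <chi_3*chi_7, chi_1> = (1/24)[1*(2)*conj(1) + 1*(-2)*conj(1) + 2*(0)*conj(1) + 2*(-2)*conj(1) + 2*(0)*conj(1) + 2*(2)*conj(1) + 2*(0)*conj(1) + 6*(0)*conj(1) + 6*(0)*conj(1)]
      = (1/24)[(2) + (-2) + (0) + (-4) + (0) + (4) + (0) + (0) + (0)] = 0/24 = 0
  <chi_3*chi_7, chi_2> = (1/24)[1*(2)*conj(1) + 1*(-2)*conj(1) + 2*(0)*conj(1) + 2*(-2)*conj(1) + 2*(0)*conj(1) + 2*(2)*conj(1) + 2*(0)*conj(1) + 6*(0)*conj(-1) + 6*(0)*conj(-1)]
      = (1/24)[(2) + (-2) + (0) + (-4) + (0) + (4) + (0) + (0) + (0)] = 0/24 = 0
  <chi_3*chi_7, chi_3> = (1/24)[1*(2)*conj(1) + 1*(-2)*conj(1) + 2*(0)*conj(-1) + 2*(-2)*conj(1) + 2*(0)*conj(-1) + 2*(2)*conj(1) + 2*(0)*conj(-1) + 6*(0)*conj(1) + 6*(0)*conj(-1)]
      = (1/24)[(2) + (-2) + (0) + (-4) + (0) + (4) + (0) + (0) + (0)] = 0/24 = 0
  <chi_3*chi_7, chi_4> = (1/24)[1*(2)*conj(1) + 1*(-2)*conj(1) + 2*(0)*conj(-1) + 2*(-2)*conj(1) + 2*(0)*conj(-1) + 2*(2)*conj(1) + 2*(0)*conj(-1) + 6*(0)*conj(-1) + 6*(0)*conj(1)]
      = (1/24)[(2) + (-2) + (0) + (-4) + (0) + (4) + (0) + (0) + (0)] = 0/24 = 0
  <chi_3*chi_7, chi_5> = (1/24)[1*(2)*conj(2) + 1*(-2)*conj(-2) + 2*(0)*conj(sqrt(3)) + 2*(-2)*conj(1) + 2*(0)*conj(0) + 2*(2)*conj(-1) + 2*(0)*conj(-sqrt(3)) + 6*(0)*conj(0) + 6*(0)*conj(0)]
      = (1/24)[(4) + (4) + (0) + (-4) + (0) + (-4) + (0) + (0) + (0)] = 0/24 = 0
  <chi_3*chi_7, chi_6> = (1/24)[1*(2)*conj(2) + 1*(-2)*conj(2) + 2*(0)*conj(1) + 2*(-2)*conj(-1) + 2*(0)*conj(-2) + 2*(2)*conj(-1) + 2*(0)*conj(1) + 6*(0)*conj(0) + 6*(0)*conj(0)]
      = (1/24)[(4) + (-4) + (0) + (4) + (0) + (-4) + (0) + (0) + (0)] = 0/24 = 0
  <chi_3*chi_7, chi_7> = (1/24)[1*(2)*conj(2) + 1*(-2)*conj(-2) + 2*(0)*conj(0) + 2*(-2)*conj(-2) + 2*(0)*conj(0) + 2*(2)*conj(2) + 2*(0)*conj(0) + 6*(0)*conj(0) + 6*(0)*conj(0)]
      = (1/24)[(4) + (4) + (0) + (8) + (0) + (8) + (0) + (0) + (0)] = 24/24 = 1
  <chi_3*chi_7, chi_8> = (1/24)[1*(2)*conj(2) + 1*(-2)*conj(2) + 2*(0)*conj(-1) + 2*(-2)*conj(-1) + 2*(0)*conj(2) + 2*(2)*conj(-1) + 2*(0)*conj(-1) + 6*(0)*conj(0) + 6*(0)*conj(0)]
      = (1/24)[(4) + (-4) + (0) + (4) + (0) + (-4) + (0) + (0) + (0)] = 0/24 = 0
  <chi_3*chi_7, chi_9> = (1/24)[1*(2)*conj(2) + 1*(-2)*conj(-2) + 2*(0)*conj(-sqrt(3)) + 2*(-2)*conj(1) + 2*(0)*conj(0) + 2*(2)*conj(-1) + 2*(0)*conj(sqrt(3)) + 6*(0)*conj(0) + 6*(0)*conj(0)]
      = (1/24)[(4) + (4) + (0) + (-4) + (0) + (-4) + (0) + (0) + (0)] = 0/24 = 0
Hence the multiplicities are chi_7: 1. Dimension check: dim(chi_3)*dim(chi_7) = 1*2 = 2 and sum (mult * dim) = 1*2 = 2.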